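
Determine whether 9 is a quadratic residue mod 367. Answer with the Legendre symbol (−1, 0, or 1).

1

Reciprocity: 9 ≡ 1 and 367 ≡ 3 (mod 4), so (9/367) = +(367/9).
Reduce top mod 9: now compute (7/9).
Reciprocity: 7 ≡ 3 and 9 ≡ 1 (mod 4), so (7/9) = +(9/7).
Reduce top mod 7: now compute (2/7).
Pull out 2: since 7 ≡ 7 (mod 8), (2/7) = +1.
Reached (1/7) = 1. Collecting the sign flips along the way, the symbol is +1.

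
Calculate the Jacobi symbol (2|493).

Pull out 2: since 493 ≡ 5 (mod 8), (2/493) = -1.
Reached (1/493) = 1. Collecting the sign flips along the way, the symbol is -1.

-1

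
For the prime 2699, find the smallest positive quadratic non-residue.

2

(2/2699) = −1, so 2 is the smallest positive non-residue mod 2699.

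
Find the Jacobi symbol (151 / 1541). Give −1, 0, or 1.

Reciprocity: 151 ≡ 3 and 1541 ≡ 1 (mod 4), so (151/1541) = +(1541/151).
Reduce top mod 151: now compute (31/151).
Reciprocity: 31 ≡ 3 and 151 ≡ 3 (mod 4), so (31/151) = −(151/31).
Reduce top mod 31: now compute (27/31).
Reciprocity: 27 ≡ 3 and 31 ≡ 3 (mod 4), so (27/31) = −(31/27).
Reduce top mod 27: now compute (4/27).
Pull out 2^2: since 27 ≡ 3 (mod 8), (2/27) = -1, so (2/27)^2 = +1.
Reached (1/27) = 1. Collecting the sign flips along the way, the symbol is +1.

1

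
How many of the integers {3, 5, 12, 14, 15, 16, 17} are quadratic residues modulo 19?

(3/19) = -1 → non-residue.
(5/19) = +1 → QR.
(12/19) = -1 → non-residue.
(14/19) = -1 → non-residue.
(15/19) = -1 → non-residue.
(16/19) = +1 → QR.
(17/19) = +1 → QR.
Total quadratic residues among the 7: 3.

3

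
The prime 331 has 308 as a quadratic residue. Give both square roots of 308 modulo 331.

89, 242

Since 331 ≡ 3 (mod 4), a square root of 308 is 308^((331+1)/4) = 308^83 mod 331.
Repeated squaring: 308^2≡198, 308^4≡146, 308^8≡132, 308^16≡212, 308^32≡259, 308^64≡219 (mod 331).
308^83 = 308^(64+16+2+1) ≡ 89 (mod 331).
Check: 89² = 7921 ≡ 308 (mod 331). The two roots are 89 and 242.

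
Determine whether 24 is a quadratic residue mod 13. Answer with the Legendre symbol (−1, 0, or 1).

Euler's criterion: (24/13) ≡ 11^6 (mod 13).
11^2 ≡ 4 (mod 13)
11^4 ≡ 3 (mod 13)
11^6 = 11^(4+2) ≡ 12 (mod 13).
Result is 12 ≡ −1, so (24/13) = −1.

-1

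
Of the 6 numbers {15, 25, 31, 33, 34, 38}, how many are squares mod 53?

3

(15/53) = +1 → QR.
(25/53) = +1 → QR.
(31/53) = -1 → non-residue.
(33/53) = -1 → non-residue.
(34/53) = -1 → non-residue.
(38/53) = +1 → QR.
Total quadratic residues among the 6: 3.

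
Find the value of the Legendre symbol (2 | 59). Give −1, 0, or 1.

-1

Euler's criterion: (2/59) ≡ 2^29 (mod 59).
2^2 ≡ 4 (mod 59)
2^4 ≡ 16 (mod 59)
2^8 ≡ 20 (mod 59)
2^16 ≡ 46 (mod 59)
2^29 = 2^(16+8+4+1) ≡ 58 (mod 59).
Result is 58 ≡ −1, so (2/59) = −1.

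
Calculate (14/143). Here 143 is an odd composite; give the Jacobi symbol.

Pull out 2: since 143 ≡ 7 (mod 8), (2/143) = +1.
Reciprocity: 7 ≡ 3 and 143 ≡ 3 (mod 4), so (7/143) = −(143/7).
Reduce top mod 7: now compute (3/7).
Reciprocity: 3 ≡ 3 and 7 ≡ 3 (mod 4), so (3/7) = −(7/3).
Reduce top mod 3: now compute (1/3).
Reached (1/3) = 1. Collecting the sign flips along the way, the symbol is +1.

1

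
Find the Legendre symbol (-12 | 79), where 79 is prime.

First reduce: -12 ≡ 67 (mod 79).
Reciprocity: 67 ≡ 3 and 79 ≡ 3 (mod 4), so (67/79) = −(79/67).
Reduce top mod 67: now compute (12/67).
Pull out 2^2: since 67 ≡ 3 (mod 8), (2/67) = -1, so (2/67)^2 = +1.
Reciprocity: 3 ≡ 3 and 67 ≡ 3 (mod 4), so (3/67) = −(67/3).
Reduce top mod 3: now compute (1/3).
Reached (1/3) = 1. Collecting the sign flips along the way, the symbol is +1.

1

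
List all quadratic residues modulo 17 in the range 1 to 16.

1,2,4,8,9,13,15,16

Square k = 1,…,8 (k and 17−k give the same square):
1²=1, 2²=4, 3²=9, 4²=16, 5²≡8, 6²≡2, 7²≡15, 8²≡13 (mod 17).
So the quadratic residues mod 17 are {1, 2, 4, 8, 9, 13, 15, 16}.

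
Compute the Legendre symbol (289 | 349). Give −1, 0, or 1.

Reciprocity: 289 ≡ 1 and 349 ≡ 1 (mod 4), so (289/349) = +(349/289).
Reduce top mod 289: now compute (60/289).
Pull out 2^2: since 289 ≡ 1 (mod 8), (2/289) = +1, so (2/289)^2 = +1.
Reciprocity: 15 ≡ 3 and 289 ≡ 1 (mod 4), so (15/289) = +(289/15).
Reduce top mod 15: now compute (4/15).
Pull out 2^2: since 15 ≡ 7 (mod 8), (2/15) = +1, so (2/15)^2 = +1.
Reached (1/15) = 1. Collecting the sign flips along the way, the symbol is +1.

1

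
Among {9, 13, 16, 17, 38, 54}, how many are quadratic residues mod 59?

(9/59) = +1 → QR.
(13/59) = -1 → non-residue.
(16/59) = +1 → QR.
(17/59) = +1 → QR.
(38/59) = -1 → non-residue.
(54/59) = -1 → non-residue.
Total quadratic residues among the 6: 3.

3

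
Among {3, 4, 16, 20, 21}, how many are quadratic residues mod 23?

(3/23) = +1 → QR.
(4/23) = +1 → QR.
(16/23) = +1 → QR.
(20/23) = -1 → non-residue.
(21/23) = -1 → non-residue.
Total quadratic residues among the 5: 3.

3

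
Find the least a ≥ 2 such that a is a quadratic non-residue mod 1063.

3

(2/1063) = +1, so 2 is a residue.
(3/1063) = −1, so 3 is the smallest positive non-residue mod 1063.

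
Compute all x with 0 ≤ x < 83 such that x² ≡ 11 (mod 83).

29, 54

Since 83 ≡ 3 (mod 4), a square root of 11 is 11^((83+1)/4) = 11^21 mod 83.
Repeated squaring: 11^2≡38, 11^4≡33, 11^8≡10, 11^16≡17 (mod 83).
11^21 = 11^(16+4+1) ≡ 29 (mod 83).
Check: 29² = 841 ≡ 11 (mod 83). The two roots are 29 and 54.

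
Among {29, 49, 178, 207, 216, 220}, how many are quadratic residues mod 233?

5

(29/233) = +1 → QR.
(49/233) = +1 → QR.
(178/233) = +1 → QR.
(207/233) = +1 → QR.
(216/233) = -1 → non-residue.
(220/233) = +1 → QR.
Total quadratic residues among the 6: 5.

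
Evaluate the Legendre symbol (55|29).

-1

Euler's criterion: (55/29) ≡ 26^14 (mod 29).
26^2 ≡ 9 (mod 29)
26^4 ≡ 23 (mod 29)
26^8 ≡ 7 (mod 29)
26^14 = 26^(8+4+2) ≡ 28 (mod 29).
Result is 28 ≡ −1, so (55/29) = −1.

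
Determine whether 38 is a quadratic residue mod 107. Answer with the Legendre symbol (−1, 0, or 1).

-1

Euler's criterion: (38/107) ≡ 38^53 (mod 107).
38^2 ≡ 53 (mod 107)
38^4 ≡ 27 (mod 107)
38^8 ≡ 87 (mod 107)
38^16 ≡ 79 (mod 107)
38^32 ≡ 35 (mod 107)
38^53 = 38^(32+16+4+1) ≡ 106 (mod 107).
Result is 106 ≡ −1, so (38/107) = −1.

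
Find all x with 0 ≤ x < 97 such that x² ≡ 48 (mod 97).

97 ≡ 1 (mod 4), so we find a root by search.
Trying successive values, 40² = 1600 ≡ 48 (mod 97). The other root is 97 − 40 = 57.

40, 57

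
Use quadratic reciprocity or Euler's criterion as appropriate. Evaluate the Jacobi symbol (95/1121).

Reciprocity: 95 ≡ 3 and 1121 ≡ 1 (mod 4), so (95/1121) = +(1121/95).
Reduce top mod 95: now compute (76/95).
Pull out 2^2: since 95 ≡ 7 (mod 8), (2/95) = +1, so (2/95)^2 = +1.
Reciprocity: 19 ≡ 3 and 95 ≡ 3 (mod 4), so (19/95) = −(95/19).
Reduce top mod 19: now compute (0/19).
Top reduces to 0: gcd > 1, so the symbol is 0.

0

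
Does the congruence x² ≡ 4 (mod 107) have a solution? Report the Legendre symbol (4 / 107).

Pull out 2^2: since 107 ≡ 3 (mod 8), (2/107) = -1, so (2/107)^2 = +1.
Reached (1/107) = 1. Collecting the sign flips along the way, the symbol is +1.

1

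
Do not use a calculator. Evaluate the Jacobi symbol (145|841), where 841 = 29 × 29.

0

Reciprocity: 145 ≡ 1 and 841 ≡ 1 (mod 4), so (145/841) = +(841/145).
Reduce top mod 145: now compute (116/145).
Pull out 2^2: since 145 ≡ 1 (mod 8), (2/145) = +1, so (2/145)^2 = +1.
Reciprocity: 29 ≡ 1 and 145 ≡ 1 (mod 4), so (29/145) = +(145/29).
Reduce top mod 29: now compute (0/29).
Top reduces to 0: gcd > 1, so the symbol is 0.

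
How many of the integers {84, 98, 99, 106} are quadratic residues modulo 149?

0

(84/149) = -1 → non-residue.
(98/149) = -1 → non-residue.
(99/149) = -1 → non-residue.
(106/149) = -1 → non-residue.
Total quadratic residues among the 4: 0.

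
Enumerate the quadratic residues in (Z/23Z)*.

Square k = 1,…,11 (k and 23−k give the same square):
1²=1, 2²=4, 3²=9, 4²=16, 5²≡2, 6²≡13, 7²≡3, 8²≡18, 9²≡12, 10²≡8, 11²≡6 (mod 23).
So the quadratic residues mod 23 are {1, 2, 3, 4, 6, 8, 9, 12, 13, 16, 18}.

1 2 3 4 6 8 9 12 13 16 18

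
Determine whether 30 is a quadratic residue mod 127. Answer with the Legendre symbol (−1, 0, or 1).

Pull out 2: since 127 ≡ 7 (mod 8), (2/127) = +1.
Reciprocity: 15 ≡ 3 and 127 ≡ 3 (mod 4), so (15/127) = −(127/15).
Reduce top mod 15: now compute (7/15).
Reciprocity: 7 ≡ 3 and 15 ≡ 3 (mod 4), so (7/15) = −(15/7).
Reduce top mod 7: now compute (1/7).
Reached (1/7) = 1. Collecting the sign flips along the way, the symbol is +1.

1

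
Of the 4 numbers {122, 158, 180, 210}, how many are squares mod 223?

1

(122/223) = -1 → non-residue.
(158/223) = -1 → non-residue.
(180/223) = -1 → non-residue.
(210/223) = +1 → QR.
Total quadratic residues among the 4: 1.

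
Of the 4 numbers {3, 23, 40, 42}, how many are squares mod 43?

2

(3/43) = -1 → non-residue.
(23/43) = +1 → QR.
(40/43) = +1 → QR.
(42/43) = -1 → non-residue.
Total quadratic residues among the 4: 2.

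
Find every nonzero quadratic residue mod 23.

1,2,3,4,6,8,9,12,13,16,18

Square k = 1,…,11 (k and 23−k give the same square):
1²=1, 2²=4, 3²=9, 4²=16, 5²≡2, 6²≡13, 7²≡3, 8²≡18, 9²≡12, 10²≡8, 11²≡6 (mod 23).
So the quadratic residues mod 23 are {1, 2, 3, 4, 6, 8, 9, 12, 13, 16, 18}.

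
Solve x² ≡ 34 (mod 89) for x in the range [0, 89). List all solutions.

37, 52

89 ≡ 1 (mod 4), so we find a root by search.
Trying successive values, 37² = 1369 ≡ 34 (mod 89). The other root is 89 − 37 = 52.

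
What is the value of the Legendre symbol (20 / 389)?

Euler's criterion: (20/389) ≡ 20^194 (mod 389).
20^2 ≡ 11 (mod 389)
20^4 ≡ 121 (mod 389)
20^8 ≡ 248 (mod 389)
20^16 ≡ 42 (mod 389)
20^32 ≡ 208 (mod 389)
20^64 ≡ 85 (mod 389)
20^128 ≡ 223 (mod 389)
20^194 = 20^(128+64+2) ≡ 1 (mod 389).
Result is 1, so (20/389) = 1.

1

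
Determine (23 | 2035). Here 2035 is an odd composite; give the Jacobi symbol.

1

Reciprocity: 23 ≡ 3 and 2035 ≡ 3 (mod 4), so (23/2035) = −(2035/23).
Reduce top mod 23: now compute (11/23).
Reciprocity: 11 ≡ 3 and 23 ≡ 3 (mod 4), so (11/23) = −(23/11).
Reduce top mod 11: now compute (1/11).
Reached (1/11) = 1. Collecting the sign flips along the way, the symbol is +1.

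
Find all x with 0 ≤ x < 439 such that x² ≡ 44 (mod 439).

Since 439 ≡ 3 (mod 4), a square root of 44 is 44^((439+1)/4) = 44^110 mod 439.
Repeated squaring: 44^2≡180, 44^4≡353, 44^8≡372, 44^16≡99, 44^32≡143, 44^64≡255 (mod 439).
44^110 = 44^(64+32+8+4+2) ≡ 191 (mod 439).
Check: 191² = 36481 ≡ 44 (mod 439). The two roots are 191 and 248.

191, 248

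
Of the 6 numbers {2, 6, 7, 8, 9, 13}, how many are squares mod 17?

(2/17) = +1 → QR.
(6/17) = -1 → non-residue.
(7/17) = -1 → non-residue.
(8/17) = +1 → QR.
(9/17) = +1 → QR.
(13/17) = +1 → QR.
Total quadratic residues among the 6: 4.

4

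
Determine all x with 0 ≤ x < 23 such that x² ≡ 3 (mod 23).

Since 23 ≡ 3 (mod 4), a square root of 3 is 3^((23+1)/4) = 3^6 mod 23.
Repeated squaring: 3^2≡9, 3^4≡12 (mod 23).
3^6 = 3^(4+2) ≡ 16 (mod 23).
Check: 16² = 256 ≡ 3 (mod 23). The two roots are 7 and 16.

7, 16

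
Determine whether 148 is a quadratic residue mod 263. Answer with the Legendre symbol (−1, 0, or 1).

Euler's criterion: (148/263) ≡ 148^131 (mod 263).
148^2 ≡ 75 (mod 263)
148^4 ≡ 102 (mod 263)
148^8 ≡ 147 (mod 263)
148^16 ≡ 43 (mod 263)
148^32 ≡ 8 (mod 263)
148^64 ≡ 64 (mod 263)
148^128 ≡ 151 (mod 263)
148^131 = 148^(128+2+1) ≡ 1 (mod 263).
Result is 1, so (148/263) = 1.

1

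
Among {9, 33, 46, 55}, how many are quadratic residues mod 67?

3

(9/67) = +1 → QR.
(33/67) = +1 → QR.
(46/67) = -1 → non-residue.
(55/67) = +1 → QR.
Total quadratic residues among the 4: 3.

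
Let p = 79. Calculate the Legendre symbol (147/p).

Euler's criterion: (147/79) ≡ 68^39 (mod 79).
68^2 ≡ 42 (mod 79)
68^4 ≡ 26 (mod 79)
68^8 ≡ 44 (mod 79)
68^16 ≡ 40 (mod 79)
68^32 ≡ 20 (mod 79)
68^39 = 68^(32+4+2+1) ≡ 78 (mod 79).
Result is 78 ≡ −1, so (147/79) = −1.

-1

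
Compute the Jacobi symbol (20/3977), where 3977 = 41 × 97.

-1

Pull out 2^2: since 3977 ≡ 1 (mod 8), (2/3977) = +1, so (2/3977)^2 = +1.
Reciprocity: 5 ≡ 1 and 3977 ≡ 1 (mod 4), so (5/3977) = +(3977/5).
Reduce top mod 5: now compute (2/5).
Pull out 2: since 5 ≡ 5 (mod 8), (2/5) = -1.
Reached (1/5) = 1. Collecting the sign flips along the way, the symbol is -1.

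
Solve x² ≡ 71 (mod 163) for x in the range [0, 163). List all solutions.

Since 163 ≡ 3 (mod 4), a square root of 71 is 71^((163+1)/4) = 71^41 mod 163.
Repeated squaring: 71^2≡151, 71^4≡144, 71^8≡35, 71^16≡84, 71^32≡47 (mod 163).
71^41 = 71^(32+8+1) ≡ 87 (mod 163).
Check: 87² = 7569 ≡ 71 (mod 163). The two roots are 76 and 87.

76, 87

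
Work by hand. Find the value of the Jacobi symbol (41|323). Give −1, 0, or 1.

Reciprocity: 41 ≡ 1 and 323 ≡ 3 (mod 4), so (41/323) = +(323/41).
Reduce top mod 41: now compute (36/41).
Pull out 2^2: since 41 ≡ 1 (mod 8), (2/41) = +1, so (2/41)^2 = +1.
Reciprocity: 9 ≡ 1 and 41 ≡ 1 (mod 4), so (9/41) = +(41/9).
Reduce top mod 9: now compute (5/9).
Reciprocity: 5 ≡ 1 and 9 ≡ 1 (mod 4), so (5/9) = +(9/5).
Reduce top mod 5: now compute (4/5).
Pull out 2^2: since 5 ≡ 5 (mod 8), (2/5) = -1, so (2/5)^2 = +1.
Reached (1/5) = 1. Collecting the sign flips along the way, the symbol is +1.

1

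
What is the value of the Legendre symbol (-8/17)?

Euler's criterion: (-8/17) ≡ 9^8 (mod 17).
9^2 ≡ 13 (mod 17)
9^4 ≡ 16 (mod 17)
9^8 ≡ 1 (mod 17)
9^8 = 9^(8) ≡ 1 (mod 17).
Result is 1, so (-8/17) = 1.

1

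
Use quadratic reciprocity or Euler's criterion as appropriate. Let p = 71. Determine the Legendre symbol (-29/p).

First reduce: -29 ≡ 42 (mod 71).
Pull out 2: since 71 ≡ 7 (mod 8), (2/71) = +1.
Reciprocity: 21 ≡ 1 and 71 ≡ 3 (mod 4), so (21/71) = +(71/21).
Reduce top mod 21: now compute (8/21).
Pull out 2^3: since 21 ≡ 5 (mod 8), (2/21) = -1, so (2/21)^3 = -1.
Reached (1/21) = 1. Collecting the sign flips along the way, the symbol is -1.

-1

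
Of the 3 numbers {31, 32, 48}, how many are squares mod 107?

(31/107) = -1 → non-residue.
(32/107) = -1 → non-residue.
(48/107) = +1 → QR.
Total quadratic residues among the 3: 1.

1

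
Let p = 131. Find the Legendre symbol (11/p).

Reciprocity: 11 ≡ 3 and 131 ≡ 3 (mod 4), so (11/131) = −(131/11).
Reduce top mod 11: now compute (10/11).
Pull out 2: since 11 ≡ 3 (mod 8), (2/11) = -1.
Reciprocity: 5 ≡ 1 and 11 ≡ 3 (mod 4), so (5/11) = +(11/5).
Reduce top mod 5: now compute (1/5).
Reached (1/5) = 1. Collecting the sign flips along the way, the symbol is +1.

1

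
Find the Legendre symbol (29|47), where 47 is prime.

Reciprocity: 29 ≡ 1 and 47 ≡ 3 (mod 4), so (29/47) = +(47/29).
Reduce top mod 29: now compute (18/29).
Pull out 2: since 29 ≡ 5 (mod 8), (2/29) = -1.
Reciprocity: 9 ≡ 1 and 29 ≡ 1 (mod 4), so (9/29) = +(29/9).
Reduce top mod 9: now compute (2/9).
Pull out 2: since 9 ≡ 1 (mod 8), (2/9) = +1.
Reached (1/9) = 1. Collecting the sign flips along the way, the symbol is -1.

-1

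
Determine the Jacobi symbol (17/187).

0

Reciprocity: 17 ≡ 1 and 187 ≡ 3 (mod 4), so (17/187) = +(187/17).
Reduce top mod 17: now compute (0/17).
Top reduces to 0: gcd > 1, so the symbol is 0.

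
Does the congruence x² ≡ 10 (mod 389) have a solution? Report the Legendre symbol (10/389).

Euler's criterion: (10/389) ≡ 10^194 (mod 389).
10^2 ≡ 100 (mod 389)
10^4 ≡ 275 (mod 389)
10^8 ≡ 159 (mod 389)
10^16 ≡ 385 (mod 389)
10^32 ≡ 16 (mod 389)
10^64 ≡ 256 (mod 389)
10^128 ≡ 184 (mod 389)
10^194 = 10^(128+64+2) ≡ 388 (mod 389).
Result is 388 ≡ −1, so (10/389) = −1.

-1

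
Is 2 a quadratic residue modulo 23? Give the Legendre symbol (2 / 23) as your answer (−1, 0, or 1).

Euler's criterion: (2/23) ≡ 2^11 (mod 23).
2^2 ≡ 4 (mod 23)
2^4 ≡ 16 (mod 23)
2^8 ≡ 3 (mod 23)
2^11 = 2^(8+2+1) ≡ 1 (mod 23).
Result is 1, so (2/23) = 1.

1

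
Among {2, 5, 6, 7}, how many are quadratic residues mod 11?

(2/11) = -1 → non-residue.
(5/11) = +1 → QR.
(6/11) = -1 → non-residue.
(7/11) = -1 → non-residue.
Total quadratic residues among the 4: 1.

1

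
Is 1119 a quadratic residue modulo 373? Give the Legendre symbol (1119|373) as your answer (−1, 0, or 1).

0

First reduce: 1119 ≡ 0 (mod 373).
Top reduces to 0: gcd > 1, so the symbol is 0.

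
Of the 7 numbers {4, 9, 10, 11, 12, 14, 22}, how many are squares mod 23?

3

(4/23) = +1 → QR.
(9/23) = +1 → QR.
(10/23) = -1 → non-residue.
(11/23) = -1 → non-residue.
(12/23) = +1 → QR.
(14/23) = -1 → non-residue.
(22/23) = -1 → non-residue.
Total quadratic residues among the 7: 3.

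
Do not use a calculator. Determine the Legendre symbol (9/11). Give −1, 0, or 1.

Reciprocity: 9 ≡ 1 and 11 ≡ 3 (mod 4), so (9/11) = +(11/9).
Reduce top mod 9: now compute (2/9).
Pull out 2: since 9 ≡ 1 (mod 8), (2/9) = +1.
Reached (1/9) = 1. Collecting the sign flips along the way, the symbol is +1.

1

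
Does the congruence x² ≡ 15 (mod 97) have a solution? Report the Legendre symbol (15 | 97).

-1

Reciprocity: 15 ≡ 3 and 97 ≡ 1 (mod 4), so (15/97) = +(97/15).
Reduce top mod 15: now compute (7/15).
Reciprocity: 7 ≡ 3 and 15 ≡ 3 (mod 4), so (7/15) = −(15/7).
Reduce top mod 7: now compute (1/7).
Reached (1/7) = 1. Collecting the sign flips along the way, the symbol is -1.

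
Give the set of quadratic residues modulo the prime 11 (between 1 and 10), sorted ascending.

Square k = 1,…,5 (k and 11−k give the same square):
1²=1, 2²=4, 3²=9, 4²≡5, 5²≡3 (mod 11).
So the quadratic residues mod 11 are {1, 3, 4, 5, 9}.

1, 3, 4, 5, 9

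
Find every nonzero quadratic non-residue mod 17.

Square k = 1,…,8 (k and 17−k give the same square):
1²=1, 2²=4, 3²=9, 4²=16, 5²≡8, 6²≡2, 7²≡15, 8²≡13 (mod 17).
The residues are {1, 2, 4, 8, 9, 13, 15, 16}; the non-residues are the remaining 8 nonzero classes.

3,5,6,7,10,11,12,14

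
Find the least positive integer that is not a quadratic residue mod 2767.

3

(2/2767) = +1, so 2 is a residue.
(3/2767) = −1, so 3 is the smallest positive non-residue mod 2767.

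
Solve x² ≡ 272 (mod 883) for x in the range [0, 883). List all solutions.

120, 763

Since 883 ≡ 3 (mod 4), a square root of 272 is 272^((883+1)/4) = 272^221 mod 883.
Repeated squaring: 272^2≡695, 272^4≡24, 272^8≡576, 272^16≡651, 272^32≡844, 272^64≡638, 272^128≡864 (mod 883).
272^221 = 272^(128+64+16+8+4+1) ≡ 763 (mod 883).
Check: 763² = 582169 ≡ 272 (mod 883). The two roots are 120 and 763.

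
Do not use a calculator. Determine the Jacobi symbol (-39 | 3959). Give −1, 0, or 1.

First reduce: -39 ≡ 3920 (mod 3959).
Pull out 2^4: since 3959 ≡ 7 (mod 8), (2/3959) = +1, so (2/3959)^4 = +1.
Reciprocity: 245 ≡ 1 and 3959 ≡ 3 (mod 4), so (245/3959) = +(3959/245).
Reduce top mod 245: now compute (39/245).
Reciprocity: 39 ≡ 3 and 245 ≡ 1 (mod 4), so (39/245) = +(245/39).
Reduce top mod 39: now compute (11/39).
Reciprocity: 11 ≡ 3 and 39 ≡ 3 (mod 4), so (11/39) = −(39/11).
Reduce top mod 11: now compute (6/11).
Pull out 2: since 11 ≡ 3 (mod 8), (2/11) = -1.
Reciprocity: 3 ≡ 3 and 11 ≡ 3 (mod 4), so (3/11) = −(11/3).
Reduce top mod 3: now compute (2/3).
Pull out 2: since 3 ≡ 3 (mod 8), (2/3) = -1.
Reached (1/3) = 1. Collecting the sign flips along the way, the symbol is +1.

1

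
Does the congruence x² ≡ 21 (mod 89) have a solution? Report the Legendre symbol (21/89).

1

Euler's criterion: (21/89) ≡ 21^44 (mod 89).
21^2 ≡ 85 (mod 89)
21^4 ≡ 16 (mod 89)
21^8 ≡ 78 (mod 89)
21^16 ≡ 32 (mod 89)
21^32 ≡ 45 (mod 89)
21^44 = 21^(32+8+4) ≡ 1 (mod 89).
Result is 1, so (21/89) = 1.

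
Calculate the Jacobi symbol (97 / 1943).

Reciprocity: 97 ≡ 1 and 1943 ≡ 3 (mod 4), so (97/1943) = +(1943/97).
Reduce top mod 97: now compute (3/97).
Reciprocity: 3 ≡ 3 and 97 ≡ 1 (mod 4), so (3/97) = +(97/3).
Reduce top mod 3: now compute (1/3).
Reached (1/3) = 1. Collecting the sign flips along the way, the symbol is +1.

1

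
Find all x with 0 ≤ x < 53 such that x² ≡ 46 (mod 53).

53 ≡ 1 (mod 4), so we find a root by search.
Trying successive values, 24² = 576 ≡ 46 (mod 53). The other root is 53 − 24 = 29.

24, 29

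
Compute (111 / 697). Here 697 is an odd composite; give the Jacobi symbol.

Reciprocity: 111 ≡ 3 and 697 ≡ 1 (mod 4), so (111/697) = +(697/111).
Reduce top mod 111: now compute (31/111).
Reciprocity: 31 ≡ 3 and 111 ≡ 3 (mod 4), so (31/111) = −(111/31).
Reduce top mod 31: now compute (18/31).
Pull out 2: since 31 ≡ 7 (mod 8), (2/31) = +1.
Reciprocity: 9 ≡ 1 and 31 ≡ 3 (mod 4), so (9/31) = +(31/9).
Reduce top mod 9: now compute (4/9).
Pull out 2^2: since 9 ≡ 1 (mod 8), (2/9) = +1, so (2/9)^2 = +1.
Reached (1/9) = 1. Collecting the sign flips along the way, the symbol is -1.

-1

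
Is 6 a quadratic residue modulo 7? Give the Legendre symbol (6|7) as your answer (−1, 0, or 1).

-1

Pull out 2: since 7 ≡ 7 (mod 8), (2/7) = +1.
Reciprocity: 3 ≡ 3 and 7 ≡ 3 (mod 4), so (3/7) = −(7/3).
Reduce top mod 3: now compute (1/3).
Reached (1/3) = 1. Collecting the sign flips along the way, the symbol is -1.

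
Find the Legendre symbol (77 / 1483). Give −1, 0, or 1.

Reciprocity: 77 ≡ 1 and 1483 ≡ 3 (mod 4), so (77/1483) = +(1483/77).
Reduce top mod 77: now compute (20/77).
Pull out 2^2: since 77 ≡ 5 (mod 8), (2/77) = -1, so (2/77)^2 = +1.
Reciprocity: 5 ≡ 1 and 77 ≡ 1 (mod 4), so (5/77) = +(77/5).
Reduce top mod 5: now compute (2/5).
Pull out 2: since 5 ≡ 5 (mod 8), (2/5) = -1.
Reached (1/5) = 1. Collecting the sign flips along the way, the symbol is -1.

-1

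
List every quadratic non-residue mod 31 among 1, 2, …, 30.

Square k = 1,…,15 (k and 31−k give the same square):
1²=1, 2²=4, 3²=9, 4²=16, 5²=25, 6²≡5, 7²≡18, 8²≡2, 9²≡19, 10²≡7, 11²≡28, 12²≡20, 13²≡14, 14²≡10, 15²≡8 (mod 31).
The residues are {1, 2, 4, 5, 7, 8, 9, 10, 14, 16, 18, 19, 20, 25, 28}; the non-residues are the remaining 15 nonzero classes.

3,6,11,12,13,15,17,21,22,23,24,26,27,29,30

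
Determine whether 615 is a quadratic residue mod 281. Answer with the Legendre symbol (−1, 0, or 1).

1

First reduce: 615 ≡ 53 (mod 281).
Reciprocity: 53 ≡ 1 and 281 ≡ 1 (mod 4), so (53/281) = +(281/53).
Reduce top mod 53: now compute (16/53).
Pull out 2^4: since 53 ≡ 5 (mod 8), (2/53) = -1, so (2/53)^4 = +1.
Reached (1/53) = 1. Collecting the sign flips along the way, the symbol is +1.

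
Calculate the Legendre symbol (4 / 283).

Pull out 2^2: since 283 ≡ 3 (mod 8), (2/283) = -1, so (2/283)^2 = +1.
Reached (1/283) = 1. Collecting the sign flips along the way, the symbol is +1.

1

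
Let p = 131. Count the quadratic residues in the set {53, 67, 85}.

(53/131) = +1 → QR.
(67/131) = -1 → non-residue.
(85/131) = -1 → non-residue.
Total quadratic residues among the 3: 1.

1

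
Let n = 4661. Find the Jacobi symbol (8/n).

Pull out 2^3: since 4661 ≡ 5 (mod 8), (2/4661) = -1, so (2/4661)^3 = -1.
Reached (1/4661) = 1. Collecting the sign flips along the way, the symbol is -1.

-1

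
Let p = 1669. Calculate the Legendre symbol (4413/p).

First reduce: 4413 ≡ 1075 (mod 1669).
Reciprocity: 1075 ≡ 3 and 1669 ≡ 1 (mod 4), so (1075/1669) = +(1669/1075).
Reduce top mod 1075: now compute (594/1075).
Pull out 2: since 1075 ≡ 3 (mod 8), (2/1075) = -1.
Reciprocity: 297 ≡ 1 and 1075 ≡ 3 (mod 4), so (297/1075) = +(1075/297).
Reduce top mod 297: now compute (184/297).
Pull out 2^3: since 297 ≡ 1 (mod 8), (2/297) = +1, so (2/297)^3 = +1.
Reciprocity: 23 ≡ 3 and 297 ≡ 1 (mod 4), so (23/297) = +(297/23).
Reduce top mod 23: now compute (21/23).
Reciprocity: 21 ≡ 1 and 23 ≡ 3 (mod 4), so (21/23) = +(23/21).
Reduce top mod 21: now compute (2/21).
Pull out 2: since 21 ≡ 5 (mod 8), (2/21) = -1.
Reached (1/21) = 1. Collecting the sign flips along the way, the symbol is +1.

1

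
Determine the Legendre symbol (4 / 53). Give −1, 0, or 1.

1

Pull out 2^2: since 53 ≡ 5 (mod 8), (2/53) = -1, so (2/53)^2 = +1.
Reached (1/53) = 1. Collecting the sign flips along the way, the symbol is +1.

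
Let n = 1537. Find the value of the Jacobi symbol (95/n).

-1

Reciprocity: 95 ≡ 3 and 1537 ≡ 1 (mod 4), so (95/1537) = +(1537/95).
Reduce top mod 95: now compute (17/95).
Reciprocity: 17 ≡ 1 and 95 ≡ 3 (mod 4), so (17/95) = +(95/17).
Reduce top mod 17: now compute (10/17).
Pull out 2: since 17 ≡ 1 (mod 8), (2/17) = +1.
Reciprocity: 5 ≡ 1 and 17 ≡ 1 (mod 4), so (5/17) = +(17/5).
Reduce top mod 5: now compute (2/5).
Pull out 2: since 5 ≡ 5 (mod 8), (2/5) = -1.
Reached (1/5) = 1. Collecting the sign flips along the way, the symbol is -1.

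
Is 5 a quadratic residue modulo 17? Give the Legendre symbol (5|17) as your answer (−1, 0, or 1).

-1

Reciprocity: 5 ≡ 1 and 17 ≡ 1 (mod 4), so (5/17) = +(17/5).
Reduce top mod 5: now compute (2/5).
Pull out 2: since 5 ≡ 5 (mod 8), (2/5) = -1.
Reached (1/5) = 1. Collecting the sign flips along the way, the symbol is -1.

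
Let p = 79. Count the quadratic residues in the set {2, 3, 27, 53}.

1

(2/79) = +1 → QR.
(3/79) = -1 → non-residue.
(27/79) = -1 → non-residue.
(53/79) = -1 → non-residue.
Total quadratic residues among the 4: 1.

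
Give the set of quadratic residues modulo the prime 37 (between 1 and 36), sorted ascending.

1, 3, 4, 7, 9, 10, 11, 12, 16, 21, 25, 26, 27, 28, 30, 33, 34, 36

Square k = 1,…,18 (k and 37−k give the same square):
1²=1, 2²=4, 3²=9, 4²=16, 5²=25, 6²=36, 7²≡12, 8²≡27, 9²≡7, 10²≡26, 11²≡10, 12²≡33, 13²≡21, 14²≡11, 15²≡3, 16²≡34, 17²≡30, 18²≡28 (mod 37).
So the quadratic residues mod 37 are {1, 3, 4, 7, 9, 10, 11, 12, 16, 21, 25, 26, 27, 28, 30, 33, 34, 36}.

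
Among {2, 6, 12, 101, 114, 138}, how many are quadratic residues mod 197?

(2/197) = -1 → non-residue.
(6/197) = +1 → QR.
(12/197) = -1 → non-residue.
(101/197) = +1 → QR.
(114/197) = +1 → QR.
(138/197) = +1 → QR.
Total quadratic residues among the 6: 4.

4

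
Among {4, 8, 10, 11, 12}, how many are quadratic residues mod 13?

(4/13) = +1 → QR.
(8/13) = -1 → non-residue.
(10/13) = +1 → QR.
(11/13) = -1 → non-residue.
(12/13) = +1 → QR.
Total quadratic residues among the 5: 3.

3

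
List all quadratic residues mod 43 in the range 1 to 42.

1,4,6,9,10,11,13,14,15,16,17,21,23,24,25,31,35,36,38,40,41

Square k = 1,…,21 (k and 43−k give the same square):
1²=1, 2²=4, 3²=9, 4²=16, 5²=25, 6²=36, 7²≡6, 8²≡21, 9²≡38, 10²≡14, 11²≡35, 12²≡15, 13²≡40, 14²≡24, 15²≡10, 16²≡41, 17²≡31, 18²≡23, 19²≡17, 20²≡13, 21²≡11 (mod 43).
So the quadratic residues mod 43 are {1, 4, 6, 9, 10, 11, 13, 14, 15, 16, 17, 21, 23, 24, 25, 31, 35, 36, 38, 40, 41}.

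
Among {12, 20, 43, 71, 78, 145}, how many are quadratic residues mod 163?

(12/163) = -1 → non-residue.
(20/163) = -1 → non-residue.
(43/163) = +1 → QR.
(71/163) = +1 → QR.
(78/163) = -1 → non-residue.
(145/163) = +1 → QR.
Total quadratic residues among the 6: 3.

3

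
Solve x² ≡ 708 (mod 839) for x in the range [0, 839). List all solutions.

Since 839 ≡ 3 (mod 4), a square root of 708 is 708^((839+1)/4) = 708^210 mod 839.
Repeated squaring: 708^2≡381, 708^4≡14, 708^8≡196, 708^16≡661, 708^32≡641, 708^64≡610, 708^128≡423 (mod 839).
708^210 = 708^(128+64+16+2) ≡ 673 (mod 839).
Check: 673² = 452929 ≡ 708 (mod 839). The two roots are 166 and 673.

166, 673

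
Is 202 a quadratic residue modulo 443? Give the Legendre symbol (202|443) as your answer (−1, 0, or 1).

1

Euler's criterion: (202/443) ≡ 202^221 (mod 443).
202^2 ≡ 48 (mod 443)
202^4 ≡ 89 (mod 443)
202^8 ≡ 390 (mod 443)
202^16 ≡ 151 (mod 443)
202^32 ≡ 208 (mod 443)
202^64 ≡ 293 (mod 443)
202^128 ≡ 350 (mod 443)
202^221 = 202^(128+64+16+8+4+1) ≡ 1 (mod 443).
Result is 1, so (202/443) = 1.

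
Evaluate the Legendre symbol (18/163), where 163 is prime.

-1

Pull out 2: since 163 ≡ 3 (mod 8), (2/163) = -1.
Reciprocity: 9 ≡ 1 and 163 ≡ 3 (mod 4), so (9/163) = +(163/9).
Reduce top mod 9: now compute (1/9).
Reached (1/9) = 1. Collecting the sign flips along the way, the symbol is -1.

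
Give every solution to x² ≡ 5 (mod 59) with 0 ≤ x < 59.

Since 59 ≡ 3 (mod 4), a square root of 5 is 5^((59+1)/4) = 5^15 mod 59.
Repeated squaring: 5^2≡25, 5^4≡35, 5^8≡45 (mod 59).
5^15 = 5^(8+4+2+1) ≡ 51 (mod 59).
Check: 51² = 2601 ≡ 5 (mod 59). The two roots are 8 and 51.

8, 51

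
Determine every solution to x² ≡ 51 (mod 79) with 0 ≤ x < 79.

29, 50

Since 79 ≡ 3 (mod 4), a square root of 51 is 51^((79+1)/4) = 51^20 mod 79.
Repeated squaring: 51^2≡73, 51^4≡36, 51^8≡32, 51^16≡76 (mod 79).
51^20 = 51^(16+4) ≡ 50 (mod 79).
Check: 50² = 2500 ≡ 51 (mod 79). The two roots are 29 and 50.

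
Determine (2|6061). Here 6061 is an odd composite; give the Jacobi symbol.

Pull out 2: since 6061 ≡ 5 (mod 8), (2/6061) = -1.
Reached (1/6061) = 1. Collecting the sign flips along the way, the symbol is -1.

-1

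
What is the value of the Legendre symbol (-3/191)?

-1

First reduce: -3 ≡ 188 (mod 191).
Pull out 2^2: since 191 ≡ 7 (mod 8), (2/191) = +1, so (2/191)^2 = +1.
Reciprocity: 47 ≡ 3 and 191 ≡ 3 (mod 4), so (47/191) = −(191/47).
Reduce top mod 47: now compute (3/47).
Reciprocity: 3 ≡ 3 and 47 ≡ 3 (mod 4), so (3/47) = −(47/3).
Reduce top mod 3: now compute (2/3).
Pull out 2: since 3 ≡ 3 (mod 8), (2/3) = -1.
Reached (1/3) = 1. Collecting the sign flips along the way, the symbol is -1.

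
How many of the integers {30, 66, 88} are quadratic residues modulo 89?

1

(30/89) = -1 → non-residue.
(66/89) = -1 → non-residue.
(88/89) = +1 → QR.
Total quadratic residues among the 3: 1.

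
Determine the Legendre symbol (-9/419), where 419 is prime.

First reduce: -9 ≡ 410 (mod 419).
Pull out 2: since 419 ≡ 3 (mod 8), (2/419) = -1.
Reciprocity: 205 ≡ 1 and 419 ≡ 3 (mod 4), so (205/419) = +(419/205).
Reduce top mod 205: now compute (9/205).
Reciprocity: 9 ≡ 1 and 205 ≡ 1 (mod 4), so (9/205) = +(205/9).
Reduce top mod 9: now compute (7/9).
Reciprocity: 7 ≡ 3 and 9 ≡ 1 (mod 4), so (7/9) = +(9/7).
Reduce top mod 7: now compute (2/7).
Pull out 2: since 7 ≡ 7 (mod 8), (2/7) = +1.
Reached (1/7) = 1. Collecting the sign flips along the way, the symbol is -1.

-1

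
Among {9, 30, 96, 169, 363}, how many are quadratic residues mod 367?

(9/367) = +1 → QR.
(30/367) = +1 → QR.
(96/367) = -1 → non-residue.
(169/367) = +1 → QR.
(363/367) = -1 → non-residue.
Total quadratic residues among the 5: 3.

3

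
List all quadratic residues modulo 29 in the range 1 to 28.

1, 4, 5, 6, 7, 9, 13, 16, 20, 22, 23, 24, 25, 28

Square k = 1,…,14 (k and 29−k give the same square):
1²=1, 2²=4, 3²=9, 4²=16, 5²=25, 6²≡7, 7²≡20, 8²≡6, 9²≡23, 10²≡13, 11²≡5, 12²≡28, 13²≡24, 14²≡22 (mod 29).
So the quadratic residues mod 29 are {1, 4, 5, 6, 7, 9, 13, 16, 20, 22, 23, 24, 25, 28}.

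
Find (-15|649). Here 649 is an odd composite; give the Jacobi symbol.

First reduce: -15 ≡ 634 (mod 649).
Pull out 2: since 649 ≡ 1 (mod 8), (2/649) = +1.
Reciprocity: 317 ≡ 1 and 649 ≡ 1 (mod 4), so (317/649) = +(649/317).
Reduce top mod 317: now compute (15/317).
Reciprocity: 15 ≡ 3 and 317 ≡ 1 (mod 4), so (15/317) = +(317/15).
Reduce top mod 15: now compute (2/15).
Pull out 2: since 15 ≡ 7 (mod 8), (2/15) = +1.
Reached (1/15) = 1. Collecting the sign flips along the way, the symbol is +1.

1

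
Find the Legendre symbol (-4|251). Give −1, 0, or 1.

First reduce: -4 ≡ 247 (mod 251).
Reciprocity: 247 ≡ 3 and 251 ≡ 3 (mod 4), so (247/251) = −(251/247).
Reduce top mod 247: now compute (4/247).
Pull out 2^2: since 247 ≡ 7 (mod 8), (2/247) = +1, so (2/247)^2 = +1.
Reached (1/247) = 1. Collecting the sign flips along the way, the symbol is -1.

-1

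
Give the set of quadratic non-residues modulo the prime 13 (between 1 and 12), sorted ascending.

Square k = 1,…,6 (k and 13−k give the same square):
1²=1, 2²=4, 3²=9, 4²≡3, 5²≡12, 6²≡10 (mod 13).
The residues are {1, 3, 4, 9, 10, 12}; the non-residues are the remaining 6 nonzero classes.

2 5 6 7 8 11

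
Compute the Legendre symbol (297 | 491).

1

Euler's criterion: (297/491) ≡ 297^245 (mod 491).
297^2 ≡ 320 (mod 491)
297^4 ≡ 272 (mod 491)
297^8 ≡ 334 (mod 491)
297^16 ≡ 99 (mod 491)
297^32 ≡ 472 (mod 491)
297^64 ≡ 361 (mod 491)
297^128 ≡ 206 (mod 491)
297^245 = 297^(128+64+32+16+4+1) ≡ 1 (mod 491).
Result is 1, so (297/491) = 1.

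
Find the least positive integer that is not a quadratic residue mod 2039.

7

(2/2039) = +1, so 2 is a residue.
(3/2039) = +1, so 3 is a residue.
(4/2039) = +1, so 4 is a residue.
(5/2039) = +1, so 5 is a residue.
(6/2039) = +1, so 6 is a residue.
(7/2039) = −1, so 7 is the smallest positive non-residue mod 2039.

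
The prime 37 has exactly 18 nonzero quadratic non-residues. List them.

Square k = 1,…,18 (k and 37−k give the same square):
1²=1, 2²=4, 3²=9, 4²=16, 5²=25, 6²=36, 7²≡12, 8²≡27, 9²≡7, 10²≡26, 11²≡10, 12²≡33, 13²≡21, 14²≡11, 15²≡3, 16²≡34, 17²≡30, 18²≡28 (mod 37).
The residues are {1, 3, 4, 7, 9, 10, 11, 12, 16, 21, 25, 26, 27, 28, 30, 33, 34, 36}; the non-residues are the remaining 18 nonzero classes.

2 5 6 8 13 14 15 17 18 19 20 22 23 24 29 31 32 35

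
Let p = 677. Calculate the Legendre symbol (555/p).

Reciprocity: 555 ≡ 3 and 677 ≡ 1 (mod 4), so (555/677) = +(677/555).
Reduce top mod 555: now compute (122/555).
Pull out 2: since 555 ≡ 3 (mod 8), (2/555) = -1.
Reciprocity: 61 ≡ 1 and 555 ≡ 3 (mod 4), so (61/555) = +(555/61).
Reduce top mod 61: now compute (6/61).
Pull out 2: since 61 ≡ 5 (mod 8), (2/61) = -1.
Reciprocity: 3 ≡ 3 and 61 ≡ 1 (mod 4), so (3/61) = +(61/3).
Reduce top mod 3: now compute (1/3).
Reached (1/3) = 1. Collecting the sign flips along the way, the symbol is +1.

1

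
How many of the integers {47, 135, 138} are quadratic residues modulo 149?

1

(47/149) = +1 → QR.
(135/149) = -1 → non-residue.
(138/149) = -1 → non-residue.
Total quadratic residues among the 3: 1.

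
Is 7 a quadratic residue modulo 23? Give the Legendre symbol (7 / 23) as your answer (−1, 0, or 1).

-1

Euler's criterion: (7/23) ≡ 7^11 (mod 23).
7^2 ≡ 3 (mod 23)
7^4 ≡ 9 (mod 23)
7^8 ≡ 12 (mod 23)
7^11 = 7^(8+2+1) ≡ 22 (mod 23).
Result is 22 ≡ −1, so (7/23) = −1.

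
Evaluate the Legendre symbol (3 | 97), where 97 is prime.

Reciprocity: 3 ≡ 3 and 97 ≡ 1 (mod 4), so (3/97) = +(97/3).
Reduce top mod 3: now compute (1/3).
Reached (1/3) = 1. Collecting the sign flips along the way, the symbol is +1.

1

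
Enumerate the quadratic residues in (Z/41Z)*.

1,2,4,5,8,9,10,16,18,20,21,23,25,31,32,33,36,37,39,40

Square k = 1,…,20 (k and 41−k give the same square):
1²=1, 2²=4, 3²=9, 4²=16, 5²=25, 6²=36, 7²≡8, 8²≡23, 9²≡40, 10²≡18, 11²≡39, 12²≡21, 13²≡5, 14²≡32, 15²≡20, 16²≡10, 17²≡2, 18²≡37, 19²≡33, 20²≡31 (mod 41).
So the quadratic residues mod 41 are {1, 2, 4, 5, 8, 9, 10, 16, 18, 20, 21, 23, 25, 31, 32, 33, 36, 37, 39, 40}.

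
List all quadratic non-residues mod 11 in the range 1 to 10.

2, 6, 7, 8, 10

Square k = 1,…,5 (k and 11−k give the same square):
1²=1, 2²=4, 3²=9, 4²≡5, 5²≡3 (mod 11).
The residues are {1, 3, 4, 5, 9}; the non-residues are the remaining 5 nonzero classes.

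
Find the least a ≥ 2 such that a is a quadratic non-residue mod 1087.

3

(2/1087) = +1, so 2 is a residue.
(3/1087) = −1, so 3 is the smallest positive non-residue mod 1087.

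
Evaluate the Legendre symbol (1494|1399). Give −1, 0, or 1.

First reduce: 1494 ≡ 95 (mod 1399).
Reciprocity: 95 ≡ 3 and 1399 ≡ 3 (mod 4), so (95/1399) = −(1399/95).
Reduce top mod 95: now compute (69/95).
Reciprocity: 69 ≡ 1 and 95 ≡ 3 (mod 4), so (69/95) = +(95/69).
Reduce top mod 69: now compute (26/69).
Pull out 2: since 69 ≡ 5 (mod 8), (2/69) = -1.
Reciprocity: 13 ≡ 1 and 69 ≡ 1 (mod 4), so (13/69) = +(69/13).
Reduce top mod 13: now compute (4/13).
Pull out 2^2: since 13 ≡ 5 (mod 8), (2/13) = -1, so (2/13)^2 = +1.
Reached (1/13) = 1. Collecting the sign flips along the way, the symbol is +1.

1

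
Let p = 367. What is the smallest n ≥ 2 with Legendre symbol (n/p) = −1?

3

(2/367) = +1, so 2 is a residue.
(3/367) = −1, so 3 is the smallest positive non-residue mod 367.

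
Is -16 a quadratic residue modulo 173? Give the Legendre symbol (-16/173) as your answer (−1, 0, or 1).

First reduce: -16 ≡ 157 (mod 173).
Reciprocity: 157 ≡ 1 and 173 ≡ 1 (mod 4), so (157/173) = +(173/157).
Reduce top mod 157: now compute (16/157).
Pull out 2^4: since 157 ≡ 5 (mod 8), (2/157) = -1, so (2/157)^4 = +1.
Reached (1/157) = 1. Collecting the sign flips along the way, the symbol is +1.

1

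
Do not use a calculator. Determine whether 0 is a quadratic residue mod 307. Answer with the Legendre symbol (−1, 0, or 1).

0

Top reduces to 0: gcd > 1, so the symbol is 0.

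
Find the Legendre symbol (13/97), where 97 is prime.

Euler's criterion: (13/97) ≡ 13^48 (mod 97).
13^2 ≡ 72 (mod 97)
13^4 ≡ 43 (mod 97)
13^8 ≡ 6 (mod 97)
13^16 ≡ 36 (mod 97)
13^32 ≡ 35 (mod 97)
13^48 = 13^(32+16) ≡ 96 (mod 97).
Result is 96 ≡ −1, so (13/97) = −1.

-1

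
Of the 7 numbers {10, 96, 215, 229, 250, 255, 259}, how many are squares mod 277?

(10/277) = +1 → QR.
(96/277) = -1 → non-residue.
(215/277) = +1 → QR.
(229/277) = +1 → QR.
(250/277) = +1 → QR.
(255/277) = +1 → QR.
(259/277) = -1 → non-residue.
Total quadratic residues among the 7: 5.

5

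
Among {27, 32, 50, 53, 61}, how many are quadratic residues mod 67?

0

(27/67) = -1 → non-residue.
(32/67) = -1 → non-residue.
(50/67) = -1 → non-residue.
(53/67) = -1 → non-residue.
(61/67) = -1 → non-residue.
Total quadratic residues among the 5: 0.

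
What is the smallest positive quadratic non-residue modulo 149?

2

(2/149) = −1, so 2 is the smallest positive non-residue mod 149.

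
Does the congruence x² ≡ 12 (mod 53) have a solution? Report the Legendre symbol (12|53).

-1

Euler's criterion: (12/53) ≡ 12^26 (mod 53).
12^2 ≡ 38 (mod 53)
12^4 ≡ 13 (mod 53)
12^8 ≡ 10 (mod 53)
12^16 ≡ 47 (mod 53)
12^26 = 12^(16+8+2) ≡ 52 (mod 53).
Result is 52 ≡ −1, so (12/53) = −1.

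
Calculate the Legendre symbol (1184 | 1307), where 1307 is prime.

-1

Pull out 2^5: since 1307 ≡ 3 (mod 8), (2/1307) = -1, so (2/1307)^5 = -1.
Reciprocity: 37 ≡ 1 and 1307 ≡ 3 (mod 4), so (37/1307) = +(1307/37).
Reduce top mod 37: now compute (12/37).
Pull out 2^2: since 37 ≡ 5 (mod 8), (2/37) = -1, so (2/37)^2 = +1.
Reciprocity: 3 ≡ 3 and 37 ≡ 1 (mod 4), so (3/37) = +(37/3).
Reduce top mod 3: now compute (1/3).
Reached (1/3) = 1. Collecting the sign flips along the way, the symbol is -1.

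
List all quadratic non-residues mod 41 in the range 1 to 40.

3, 6, 7, 11, 12, 13, 14, 15, 17, 19, 22, 24, 26, 27, 28, 29, 30, 34, 35, 38

Square k = 1,…,20 (k and 41−k give the same square):
1²=1, 2²=4, 3²=9, 4²=16, 5²=25, 6²=36, 7²≡8, 8²≡23, 9²≡40, 10²≡18, 11²≡39, 12²≡21, 13²≡5, 14²≡32, 15²≡20, 16²≡10, 17²≡2, 18²≡37, 19²≡33, 20²≡31 (mod 41).
The residues are {1, 2, 4, 5, 8, 9, 10, 16, 18, 20, 21, 23, 25, 31, 32, 33, 36, 37, 39, 40}; the non-residues are the remaining 20 nonzero classes.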